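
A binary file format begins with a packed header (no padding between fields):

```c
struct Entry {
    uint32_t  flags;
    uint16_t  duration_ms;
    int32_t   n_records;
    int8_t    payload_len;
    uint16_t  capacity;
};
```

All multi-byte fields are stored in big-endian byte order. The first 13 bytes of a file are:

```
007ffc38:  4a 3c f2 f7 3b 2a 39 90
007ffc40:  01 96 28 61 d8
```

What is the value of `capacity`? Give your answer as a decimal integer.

`capacity` follows `flags` (4 B), `duration_ms` (2 B), `n_records` (4 B), `payload_len` (1 B), so it starts at offset 4 + 2 + 4 + 1 = 11 and occupies 2 bytes.
Bytes at offsets 11..12: 61 D8.
Big-endian stores the most-significant byte at the lowest address.
The bytes are already most-significant first: 0x61D8.
0x61D8 = 25048.

25048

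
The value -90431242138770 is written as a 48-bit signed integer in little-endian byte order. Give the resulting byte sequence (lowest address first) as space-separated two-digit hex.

6E 8B EF D5 C0 AD

Two's complement of -90431242138770 in 48 bits: 90431242138770 = 0x523F2A107492; invert → 0xADC0D5EF8B6D; add 1 → 0xADC0D5EF8B6E.
Split into bytes (most-significant first): AD C0 D5 EF 8B 6E.
Little-endian: lowest address holds the least-significant byte.
So at ascending addresses the bytes are 6E 8B EF D5 C0 AD.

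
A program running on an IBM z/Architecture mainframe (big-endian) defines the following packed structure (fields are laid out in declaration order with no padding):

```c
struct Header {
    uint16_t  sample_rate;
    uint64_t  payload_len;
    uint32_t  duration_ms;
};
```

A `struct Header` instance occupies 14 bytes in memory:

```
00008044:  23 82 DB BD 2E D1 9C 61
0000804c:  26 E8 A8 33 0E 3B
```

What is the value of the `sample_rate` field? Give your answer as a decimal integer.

`sample_rate` is the first field, at byte offset 0, occupying 2 bytes.
Bytes at offsets 0..1: 23 82.
Big-endian stores the most-significant byte at the lowest address.
The bytes are already most-significant first: 0x2382.
0x2382 = 9090.

9090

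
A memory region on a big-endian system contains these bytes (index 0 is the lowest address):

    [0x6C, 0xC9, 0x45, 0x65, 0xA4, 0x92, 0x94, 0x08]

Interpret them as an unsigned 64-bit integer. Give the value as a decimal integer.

7838872929270141960

Big-endian stores the most-significant byte at the lowest address.
The bytes are already most-significant first: 0x6CC94565A4929408.
0x6CC94565A4929408 = 7838872929270141960.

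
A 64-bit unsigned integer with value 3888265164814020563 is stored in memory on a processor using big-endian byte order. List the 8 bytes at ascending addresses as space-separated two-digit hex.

35 F5 E4 91 05 43 EF D3

3888265164814020563 in hexadecimal, padded to 64 bits, is 0x35F5E4910543EFD3.
Split into bytes (most-significant first): 35 F5 E4 91 05 43 EF D3.
Big-endian stores the most-significant byte at the lowest address.
So the memory order matches the most-significant-first order: 35 F5 E4 91 05 43 EF D3.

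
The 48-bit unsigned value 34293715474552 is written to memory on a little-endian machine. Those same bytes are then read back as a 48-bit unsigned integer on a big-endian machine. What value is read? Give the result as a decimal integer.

34293715474552 in 48-bit hexadecimal is 0x1F30A0BA9878.
Stored little-endian, the bytes at ascending addresses are 78 98 BA A0 30 1F.
Read back as big-endian, the last byte is least significant, giving 0x7898BAA0301F.
0x7898BAA0301F = 132597361422367.

132597361422367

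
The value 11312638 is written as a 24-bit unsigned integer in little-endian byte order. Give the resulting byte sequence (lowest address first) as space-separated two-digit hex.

11312638 in hexadecimal, padded to 24 bits, is 0xAC9DFE.
Split into bytes (most-significant first): AC 9D FE.
In little-endian order the low byte comes first in memory.
So at ascending addresses the bytes are FE 9D AC.

FE 9D AC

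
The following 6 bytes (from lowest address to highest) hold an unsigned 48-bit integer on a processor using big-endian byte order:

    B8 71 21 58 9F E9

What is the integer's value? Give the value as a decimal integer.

Big-endian stores the most-significant byte at the lowest address.
The bytes are already most-significant first: 0xB87121589FE9.
0xB87121589FE9 = 202796030271465.

202796030271465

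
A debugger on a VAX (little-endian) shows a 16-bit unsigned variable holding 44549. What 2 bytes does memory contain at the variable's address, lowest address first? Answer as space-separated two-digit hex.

05 AE

44549 in hexadecimal, padded to 16 bits, is 0xAE05.
Split into bytes (most-significant first): AE 05.
Little-endian stores the least-significant byte at the lowest address.
So at ascending addresses the bytes are 05 AE.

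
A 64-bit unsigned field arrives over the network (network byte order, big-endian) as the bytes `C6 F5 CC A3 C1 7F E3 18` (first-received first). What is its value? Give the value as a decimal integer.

14336589992501961496

Big-endian stores the most-significant byte at the lowest address.
The bytes are already most-significant first: 0xC6F5CCA3C17FE318.
0xC6F5CCA3C17FE318 = 14336589992501961496.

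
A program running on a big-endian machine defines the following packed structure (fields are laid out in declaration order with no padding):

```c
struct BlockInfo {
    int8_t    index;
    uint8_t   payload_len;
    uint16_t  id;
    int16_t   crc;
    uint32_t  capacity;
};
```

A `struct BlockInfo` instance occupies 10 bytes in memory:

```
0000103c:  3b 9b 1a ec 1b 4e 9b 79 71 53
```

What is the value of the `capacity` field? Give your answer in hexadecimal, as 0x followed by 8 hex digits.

`capacity` follows `index` (1 B), `payload_len` (1 B), `id` (2 B), `crc` (2 B), so it starts at offset 1 + 1 + 2 + 2 = 6 and occupies 4 bytes.
Bytes at offsets 6..9: 9B 79 71 53.
In big-endian order the high byte comes first in memory.
The bytes are already most-significant first: 0x9B797153.

0x9B797153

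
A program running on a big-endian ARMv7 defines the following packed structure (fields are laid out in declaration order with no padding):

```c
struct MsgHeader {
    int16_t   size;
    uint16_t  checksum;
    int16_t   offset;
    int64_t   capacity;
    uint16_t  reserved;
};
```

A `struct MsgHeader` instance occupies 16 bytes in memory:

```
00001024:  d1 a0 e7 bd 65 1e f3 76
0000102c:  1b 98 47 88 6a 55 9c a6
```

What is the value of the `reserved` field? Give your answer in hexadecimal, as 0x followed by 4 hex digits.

0x9CA6

`reserved` follows `size` (2 B), `checksum` (2 B), `offset` (2 B), `capacity` (8 B), so it starts at offset 2 + 2 + 2 + 8 = 14 and occupies 2 bytes.
Bytes at offsets 14..15: 9C A6.
Big-endian stores the most-significant byte at the lowest address.
The bytes are already most-significant first: 0x9CA6.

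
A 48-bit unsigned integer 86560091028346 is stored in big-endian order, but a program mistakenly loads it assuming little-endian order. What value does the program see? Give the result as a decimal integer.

134395882617166

86560091028346 in 48-bit hexadecimal is 0x4EB9D77A3B7A.
Stored big-endian, the bytes at ascending addresses are 4E B9 D7 7A 3B 7A.
Read back as little-endian, the first byte is least significant, giving 0x7A3B7AD7B94E.
0x7A3B7AD7B94E = 134395882617166.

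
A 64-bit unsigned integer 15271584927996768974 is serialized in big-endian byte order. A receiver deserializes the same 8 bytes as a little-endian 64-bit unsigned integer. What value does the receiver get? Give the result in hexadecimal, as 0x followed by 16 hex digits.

0xCEF274669491EFD3

15271584927996768974 in 64-bit hexadecimal is 0xD3EF91946674F2CE.
Stored big-endian, the bytes at ascending addresses are D3 EF 91 94 66 74 F2 CE.
Read back as little-endian, the first byte is least significant, giving 0xCEF274669491EFD3.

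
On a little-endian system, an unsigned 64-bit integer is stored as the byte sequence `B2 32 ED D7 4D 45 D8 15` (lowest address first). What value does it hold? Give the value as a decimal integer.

1574084270403433138

Little-endian stores the least-significant byte at the lowest address.
Reassemble most-significant byte first: 15 D8 45 4D D7 ED 32 B2 → 0x15D8454DD7ED32B2.
0x15D8454DD7ED32B2 = 1574084270403433138.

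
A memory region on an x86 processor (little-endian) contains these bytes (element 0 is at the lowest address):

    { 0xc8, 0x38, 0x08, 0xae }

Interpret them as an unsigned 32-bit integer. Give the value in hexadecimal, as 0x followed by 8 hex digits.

Little-endian stores the least-significant byte at the lowest address.
Reassemble most-significant byte first: AE 08 38 C8 → 0xAE0838C8.

0xAE0838C8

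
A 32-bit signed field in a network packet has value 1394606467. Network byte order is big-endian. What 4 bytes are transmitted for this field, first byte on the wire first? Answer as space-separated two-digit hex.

53 20 01 83

1394606467 in hexadecimal, padded to 32 bits, is 0x53200183.
Split into bytes (most-significant first): 53 20 01 83.
Big-endian stores the most-significant byte at the lowest address.
So the memory order matches the most-significant-first order: 53 20 01 83.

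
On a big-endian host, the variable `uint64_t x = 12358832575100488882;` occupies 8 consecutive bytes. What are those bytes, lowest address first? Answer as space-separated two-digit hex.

AB 83 64 BF 45 64 0C B2

12358832575100488882 in hexadecimal, padded to 64 bits, is 0xAB8364BF45640CB2.
Split into bytes (most-significant first): AB 83 64 BF 45 64 0C B2.
In big-endian order the high byte comes first in memory.
So the memory order matches the most-significant-first order: AB 83 64 BF 45 64 0C B2.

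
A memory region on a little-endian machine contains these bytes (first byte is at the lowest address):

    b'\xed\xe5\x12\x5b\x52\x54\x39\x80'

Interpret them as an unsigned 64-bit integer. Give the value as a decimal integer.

9239508823219299821

Little-endian: lowest address holds the least-significant byte.
Reassemble most-significant byte first: 80 39 54 52 5B 12 E5 ED → 0x803954525B12E5ED.
0x803954525B12E5ED = 9239508823219299821.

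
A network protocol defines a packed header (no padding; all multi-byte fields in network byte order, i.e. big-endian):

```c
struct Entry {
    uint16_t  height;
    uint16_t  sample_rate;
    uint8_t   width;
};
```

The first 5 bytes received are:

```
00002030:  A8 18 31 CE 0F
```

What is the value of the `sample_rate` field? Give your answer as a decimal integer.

`sample_rate` follows `height` (2 bytes), so it starts at byte offset 2 and occupies 2 bytes.
Bytes at offsets 2..3: 31 CE.
Big-endian: lowest address holds the most-significant byte.
The bytes are already most-significant first: 0x31CE.
0x31CE = 12750.

12750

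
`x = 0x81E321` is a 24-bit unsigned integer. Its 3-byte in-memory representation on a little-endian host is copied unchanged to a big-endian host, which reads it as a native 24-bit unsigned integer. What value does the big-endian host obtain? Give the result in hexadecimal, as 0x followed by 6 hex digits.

0x21E381

Stored little-endian, the bytes at ascending addresses are 21 E3 81.
Read back as big-endian, the last byte is least significant, giving 0x21E381.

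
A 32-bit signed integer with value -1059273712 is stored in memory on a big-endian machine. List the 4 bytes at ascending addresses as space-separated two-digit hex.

C0 DC C4 10

Two's complement of -1059273712 in 32 bits: 1059273712 = 0x3F233BF0; invert → 0xC0DCC40F; add 1 → 0xC0DCC410.
Split into bytes (most-significant first): C0 DC C4 10.
In big-endian order the high byte comes first in memory.
So the memory order matches the most-significant-first order: C0 DC C4 10.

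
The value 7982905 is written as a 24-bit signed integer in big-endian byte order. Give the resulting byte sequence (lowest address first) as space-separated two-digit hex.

79 CF 39

7982905 in hexadecimal, padded to 24 bits, is 0x79CF39.
Split into bytes (most-significant first): 79 CF 39.
Big-endian: lowest address holds the most-significant byte.
So the memory order matches the most-significant-first order: 79 CF 39.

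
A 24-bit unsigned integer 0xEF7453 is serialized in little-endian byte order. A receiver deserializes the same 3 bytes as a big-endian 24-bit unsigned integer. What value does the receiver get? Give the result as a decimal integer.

Stored little-endian, the bytes at ascending addresses are 53 74 EF.
Read back as big-endian, the last byte is least significant, giving 0x5374EF.
0x5374EF = 5469423.

5469423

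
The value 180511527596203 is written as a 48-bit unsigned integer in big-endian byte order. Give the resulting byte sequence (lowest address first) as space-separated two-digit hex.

A4 2C 9D 7A F0 AB

180511527596203 in hexadecimal, padded to 48 bits, is 0xA42C9D7AF0AB.
Split into bytes (most-significant first): A4 2C 9D 7A F0 AB.
Big-endian stores the most-significant byte at the lowest address.
So the memory order matches the most-significant-first order: A4 2C 9D 7A F0 AB.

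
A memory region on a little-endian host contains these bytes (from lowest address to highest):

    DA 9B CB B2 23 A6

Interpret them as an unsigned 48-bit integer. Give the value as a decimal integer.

182672253754330

Little-endian stores the least-significant byte at the lowest address.
Reassemble most-significant byte first: A6 23 B2 CB 9B DA → 0xA623B2CB9BDA.
0xA623B2CB9BDA = 182672253754330.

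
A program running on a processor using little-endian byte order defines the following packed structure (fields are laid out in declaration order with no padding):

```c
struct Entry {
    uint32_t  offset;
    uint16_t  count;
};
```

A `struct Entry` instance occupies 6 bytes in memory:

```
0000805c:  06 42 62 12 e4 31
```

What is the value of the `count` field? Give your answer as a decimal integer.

`count` follows `offset` (4 bytes), so it starts at byte offset 4 and occupies 2 bytes.
Bytes at offsets 4..5: E4 31.
Little-endian: lowest address holds the least-significant byte.
Reassemble most-significant byte first: 31 E4 → 0x31E4.
0x31E4 = 12772.

12772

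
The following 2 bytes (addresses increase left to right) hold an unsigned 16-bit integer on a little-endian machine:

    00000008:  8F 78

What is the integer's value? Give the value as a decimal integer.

30863

Little-endian: lowest address holds the least-significant byte.
Reassemble most-significant byte first: 78 8F → 0x788F.
0x788F = 30863.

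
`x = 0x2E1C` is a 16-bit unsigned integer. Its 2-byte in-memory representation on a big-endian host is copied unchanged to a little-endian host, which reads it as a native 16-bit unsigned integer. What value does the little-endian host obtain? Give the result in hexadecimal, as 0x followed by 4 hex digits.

Stored big-endian, the bytes at ascending addresses are 2E 1C.
Read back as little-endian, the first byte is least significant, giving 0x1C2E.

0x1C2E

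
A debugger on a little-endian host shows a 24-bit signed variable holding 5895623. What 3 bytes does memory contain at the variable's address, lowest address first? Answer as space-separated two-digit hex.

5895623 in hexadecimal, padded to 24 bits, is 0x59F5C7.
Split into bytes (most-significant first): 59 F5 C7.
Little-endian stores the least-significant byte at the lowest address.
So at ascending addresses the bytes are C7 F5 59.

C7 F5 59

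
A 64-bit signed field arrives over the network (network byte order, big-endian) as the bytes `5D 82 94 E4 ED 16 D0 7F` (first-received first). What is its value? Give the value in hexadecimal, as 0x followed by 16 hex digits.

Big-endian stores the most-significant byte at the lowest address.
The bytes are already most-significant first: 0x5D8294E4ED16D07F.

0x5D8294E4ED16D07F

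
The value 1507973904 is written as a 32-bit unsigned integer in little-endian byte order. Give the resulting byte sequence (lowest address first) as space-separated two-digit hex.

1507973904 in hexadecimal, padded to 32 bits, is 0x59E1DB10.
Split into bytes (most-significant first): 59 E1 DB 10.
Little-endian stores the least-significant byte at the lowest address.
So at ascending addresses the bytes are 10 DB E1 59.

10 DB E1 59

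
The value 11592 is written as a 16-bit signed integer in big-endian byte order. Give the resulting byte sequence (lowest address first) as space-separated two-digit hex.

2D 48

11592 in hexadecimal, padded to 16 bits, is 0x2D48.
Split into bytes (most-significant first): 2D 48.
Big-endian: lowest address holds the most-significant byte.
So the memory order matches the most-significant-first order: 2D 48.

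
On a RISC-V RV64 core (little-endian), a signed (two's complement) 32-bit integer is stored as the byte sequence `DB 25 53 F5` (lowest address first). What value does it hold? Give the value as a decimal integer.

-179100197

Little-endian: lowest address holds the least-significant byte.
Reassemble most-significant byte first: F5 53 25 DB → 0xF55325DB.
Top bit is set, so as a signed 32-bit value this is 0xF55325DB − 2^32 = -179100197.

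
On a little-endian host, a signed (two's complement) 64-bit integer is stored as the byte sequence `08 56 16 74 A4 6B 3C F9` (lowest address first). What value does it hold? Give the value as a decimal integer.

Little-endian stores the least-significant byte at the lowest address.
Reassemble most-significant byte first: F9 3C 6B A4 74 16 56 08 → 0xF93C6BA474165608.
Top bit is set, so as a signed 64-bit value this is 0xF93C6BA474165608 − 2^64 = -487396305596426744.

-487396305596426744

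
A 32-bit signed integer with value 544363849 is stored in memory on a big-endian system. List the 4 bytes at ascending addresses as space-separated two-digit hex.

20 72 55 49

544363849 in hexadecimal, padded to 32 bits, is 0x20725549.
Split into bytes (most-significant first): 20 72 55 49.
Big-endian stores the most-significant byte at the lowest address.
So the memory order matches the most-significant-first order: 20 72 55 49.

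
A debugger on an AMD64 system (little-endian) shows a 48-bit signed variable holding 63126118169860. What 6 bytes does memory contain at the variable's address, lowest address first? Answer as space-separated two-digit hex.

04 7D D9 B1 69 39

63126118169860 in hexadecimal, padded to 48 bits, is 0x3969B1D97D04.
Split into bytes (most-significant first): 39 69 B1 D9 7D 04.
Little-endian: lowest address holds the least-significant byte.
So at ascending addresses the bytes are 04 7D D9 B1 69 39.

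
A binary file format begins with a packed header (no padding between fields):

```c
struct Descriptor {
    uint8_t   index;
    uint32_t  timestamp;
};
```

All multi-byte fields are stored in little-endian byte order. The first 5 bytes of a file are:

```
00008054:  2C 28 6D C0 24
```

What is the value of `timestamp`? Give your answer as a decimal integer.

616590632

`timestamp` follows `index` (1 byte), so it starts at byte offset 1 and occupies 4 bytes.
Bytes at offsets 1..4: 28 6D C0 24.
Little-endian: lowest address holds the least-significant byte.
Reassemble most-significant byte first: 24 C0 6D 28 → 0x24C06D28.
0x24C06D28 = 616590632.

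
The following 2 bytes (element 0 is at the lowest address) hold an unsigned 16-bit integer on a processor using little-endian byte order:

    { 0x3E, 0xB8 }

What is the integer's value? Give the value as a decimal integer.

47166

In little-endian order the low byte comes first in memory.
Reassemble most-significant byte first: B8 3E → 0xB83E.
0xB83E = 47166.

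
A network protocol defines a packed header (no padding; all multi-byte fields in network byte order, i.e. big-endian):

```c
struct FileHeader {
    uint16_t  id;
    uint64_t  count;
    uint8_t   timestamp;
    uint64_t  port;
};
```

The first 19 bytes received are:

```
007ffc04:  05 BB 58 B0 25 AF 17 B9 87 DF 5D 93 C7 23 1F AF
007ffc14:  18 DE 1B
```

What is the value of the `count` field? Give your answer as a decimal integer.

`count` follows `id` (2 bytes), so it starts at byte offset 2 and occupies 8 bytes.
Bytes at offsets 2..9: 58 B0 25 AF 17 B9 87 DF.
In big-endian order the high byte comes first in memory.
The bytes are already most-significant first: 0x58B025AF17B987DF.
0x58B025AF17B987DF = 6390649305186273247.

6390649305186273247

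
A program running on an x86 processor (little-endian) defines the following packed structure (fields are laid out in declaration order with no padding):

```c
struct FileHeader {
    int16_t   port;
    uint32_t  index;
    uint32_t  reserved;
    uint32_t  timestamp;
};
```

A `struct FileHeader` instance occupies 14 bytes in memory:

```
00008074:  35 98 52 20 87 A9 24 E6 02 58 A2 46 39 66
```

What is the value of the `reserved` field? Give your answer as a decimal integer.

1476584996

`reserved` follows `port` (2 B), `index` (4 B), so it starts at offset 2 + 4 = 6 and occupies 4 bytes.
Bytes at offsets 6..9: 24 E6 02 58.
In little-endian order the low byte comes first in memory.
Reassemble most-significant byte first: 58 02 E6 24 → 0x5802E624.
0x5802E624 = 1476584996.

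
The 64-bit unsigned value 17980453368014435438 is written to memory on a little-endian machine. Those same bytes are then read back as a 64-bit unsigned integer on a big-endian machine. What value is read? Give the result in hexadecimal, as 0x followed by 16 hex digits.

17980453368014435438 in 64-bit hexadecimal is 0xF9876712DCF9F46E.
Stored little-endian, the bytes at ascending addresses are 6E F4 F9 DC 12 67 87 F9.
Read back as big-endian, the last byte is least significant, giving 0x6EF4F9DC126787F9.

0x6EF4F9DC126787F9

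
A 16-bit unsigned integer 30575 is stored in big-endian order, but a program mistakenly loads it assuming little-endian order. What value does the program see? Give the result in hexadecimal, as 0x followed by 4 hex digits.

30575 in 16-bit hexadecimal is 0x776F.
Stored big-endian, the bytes at ascending addresses are 77 6F.
Read back as little-endian, the first byte is least significant, giving 0x6F77.

0x6F77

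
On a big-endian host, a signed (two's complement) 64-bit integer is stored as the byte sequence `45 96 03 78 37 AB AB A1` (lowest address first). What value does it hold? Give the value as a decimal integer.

5014199049988582305

Big-endian stores the most-significant byte at the lowest address.
The bytes are already most-significant first: 0x4596037837ABABA1.
0x4596037837ABABA1 = 5014199049988582305.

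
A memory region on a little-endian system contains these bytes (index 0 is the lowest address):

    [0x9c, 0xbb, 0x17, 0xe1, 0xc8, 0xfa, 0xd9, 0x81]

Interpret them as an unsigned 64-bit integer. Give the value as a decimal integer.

9356785441515748252

In little-endian order the low byte comes first in memory.
Reassemble most-significant byte first: 81 D9 FA C8 E1 17 BB 9C → 0x81D9FAC8E117BB9C.
0x81D9FAC8E117BB9C = 9356785441515748252.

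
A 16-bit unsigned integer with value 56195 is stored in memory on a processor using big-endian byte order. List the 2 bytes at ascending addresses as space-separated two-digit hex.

DB 83

56195 in hexadecimal, padded to 16 bits, is 0xDB83.
Split into bytes (most-significant first): DB 83.
In big-endian order the high byte comes first in memory.
So the memory order matches the most-significant-first order: DB 83.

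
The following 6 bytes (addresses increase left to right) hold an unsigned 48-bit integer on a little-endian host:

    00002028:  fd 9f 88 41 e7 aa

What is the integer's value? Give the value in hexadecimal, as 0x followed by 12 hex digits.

0xAAE741889FFD

In little-endian order the low byte comes first in memory.
Reassemble most-significant byte first: AA E7 41 88 9F FD → 0xAAE741889FFD.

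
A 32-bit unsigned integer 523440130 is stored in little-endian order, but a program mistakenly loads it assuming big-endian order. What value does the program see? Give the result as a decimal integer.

34616095

523440130 in 32-bit hexadecimal is 0x1F331002.
Stored little-endian, the bytes at ascending addresses are 02 10 33 1F.
Read back as big-endian, the last byte is least significant, giving 0x0210331F.
0x0210331F = 34616095.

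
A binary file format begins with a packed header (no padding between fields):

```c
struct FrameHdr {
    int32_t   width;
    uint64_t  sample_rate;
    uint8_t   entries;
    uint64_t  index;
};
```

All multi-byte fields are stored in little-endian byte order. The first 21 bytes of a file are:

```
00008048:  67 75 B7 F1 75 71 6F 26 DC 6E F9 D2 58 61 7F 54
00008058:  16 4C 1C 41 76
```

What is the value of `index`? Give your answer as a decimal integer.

8521123083079417697

`index` follows `width` (4 B), `sample_rate` (8 B), `entries` (1 B), so it starts at offset 4 + 8 + 1 = 13 and occupies 8 bytes.
Bytes at offsets 13..20: 61 7F 54 16 4C 1C 41 76.
Little-endian: lowest address holds the least-significant byte.
Reassemble most-significant byte first: 76 41 1C 4C 16 54 7F 61 → 0x76411C4C16547F61.
0x76411C4C16547F61 = 8521123083079417697.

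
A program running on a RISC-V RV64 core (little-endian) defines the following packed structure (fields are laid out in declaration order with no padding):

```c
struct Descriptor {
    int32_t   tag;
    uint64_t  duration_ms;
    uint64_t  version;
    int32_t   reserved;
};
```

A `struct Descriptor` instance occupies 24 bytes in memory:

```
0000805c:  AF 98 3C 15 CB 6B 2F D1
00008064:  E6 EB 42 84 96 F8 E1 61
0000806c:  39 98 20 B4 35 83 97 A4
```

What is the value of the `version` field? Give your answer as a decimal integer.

12979541498304526486

`version` follows `tag` (4 B), `duration_ms` (8 B), so it starts at offset 4 + 8 = 12 and occupies 8 bytes.
Bytes at offsets 12..19: 96 F8 E1 61 39 98 20 B4.
Little-endian: lowest address holds the least-significant byte.
Reassemble most-significant byte first: B4 20 98 39 61 E1 F8 96 → 0xB420983961E1F896.
0xB420983961E1F896 = 12979541498304526486.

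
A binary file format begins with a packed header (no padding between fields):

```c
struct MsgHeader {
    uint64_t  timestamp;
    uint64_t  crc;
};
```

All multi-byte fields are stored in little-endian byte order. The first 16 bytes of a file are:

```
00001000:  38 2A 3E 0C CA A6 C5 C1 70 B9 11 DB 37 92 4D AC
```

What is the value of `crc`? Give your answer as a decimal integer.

`crc` follows `timestamp` (8 bytes), so it starts at byte offset 8 and occupies 8 bytes.
Bytes at offsets 8..15: 70 B9 11 DB 37 92 4D AC.
Little-endian: lowest address holds the least-significant byte.
Reassemble most-significant byte first: AC 4D 92 37 DB 11 B9 70 → 0xAC4D9237DB11B970.
0xAC4D9237DB11B970 = 12415740516326553968.

12415740516326553968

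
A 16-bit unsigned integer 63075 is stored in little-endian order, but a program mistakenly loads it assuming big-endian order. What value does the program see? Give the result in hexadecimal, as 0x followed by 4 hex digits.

0x63F6

63075 in 16-bit hexadecimal is 0xF663.
Stored little-endian, the bytes at ascending addresses are 63 F6.
Read back as big-endian, the last byte is least significant, giving 0x63F6.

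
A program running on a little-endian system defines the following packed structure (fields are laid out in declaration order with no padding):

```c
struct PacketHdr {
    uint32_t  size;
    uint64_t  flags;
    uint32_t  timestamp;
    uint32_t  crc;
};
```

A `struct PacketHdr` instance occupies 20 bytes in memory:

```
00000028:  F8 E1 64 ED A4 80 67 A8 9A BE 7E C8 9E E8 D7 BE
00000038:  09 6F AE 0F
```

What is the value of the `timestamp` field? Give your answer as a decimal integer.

`timestamp` follows `size` (4 B), `flags` (8 B), so it starts at offset 4 + 8 = 12 and occupies 4 bytes.
Bytes at offsets 12..15: 9E E8 D7 BE.
In little-endian order the low byte comes first in memory.
Reassemble most-significant byte first: BE D7 E8 9E → 0xBED7E89E.
0xBED7E89E = 3201820830.

3201820830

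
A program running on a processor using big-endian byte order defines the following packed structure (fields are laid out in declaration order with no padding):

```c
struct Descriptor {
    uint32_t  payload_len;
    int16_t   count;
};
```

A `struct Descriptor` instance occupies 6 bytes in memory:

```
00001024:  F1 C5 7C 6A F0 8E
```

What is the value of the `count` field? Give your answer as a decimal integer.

`count` follows `payload_len` (4 bytes), so it starts at byte offset 4 and occupies 2 bytes.
Bytes at offsets 4..5: F0 8E.
Big-endian: lowest address holds the most-significant byte.
The bytes are already most-significant first: 0xF08E.
Top bit is set, so as a signed 16-bit value this is 0xF08E − 2^16 = -3954.

-3954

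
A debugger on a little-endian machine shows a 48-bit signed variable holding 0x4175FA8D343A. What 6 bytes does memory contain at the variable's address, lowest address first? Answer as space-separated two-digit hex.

Split into bytes (most-significant first): 41 75 FA 8D 34 3A.
Little-endian: lowest address holds the least-significant byte.
So at ascending addresses the bytes are 3A 34 8D FA 75 41.

3A 34 8D FA 75 41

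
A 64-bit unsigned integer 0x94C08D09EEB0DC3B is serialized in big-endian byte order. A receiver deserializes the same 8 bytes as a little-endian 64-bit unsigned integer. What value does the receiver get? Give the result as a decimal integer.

4313517079523082388

Stored big-endian, the bytes at ascending addresses are 94 C0 8D 09 EE B0 DC 3B.
Read back as little-endian, the first byte is least significant, giving 0x3BDCB0EE098DC094.
0x3BDCB0EE098DC094 = 4313517079523082388.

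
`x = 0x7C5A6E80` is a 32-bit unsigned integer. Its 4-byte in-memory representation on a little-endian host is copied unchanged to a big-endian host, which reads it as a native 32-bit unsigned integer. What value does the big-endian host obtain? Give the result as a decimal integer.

Stored little-endian, the bytes at ascending addresses are 80 6E 5A 7C.
Read back as big-endian, the last byte is least significant, giving 0x806E5A7C.
0x806E5A7C = 2154715772.

2154715772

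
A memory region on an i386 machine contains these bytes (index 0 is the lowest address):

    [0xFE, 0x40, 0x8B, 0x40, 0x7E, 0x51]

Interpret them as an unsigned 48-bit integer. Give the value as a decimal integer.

Little-endian: lowest address holds the least-significant byte.
Reassemble most-significant byte first: 51 7E 40 8B 40 FE → 0x517E408B40FE.
0x517E408B40FE = 89602690597118.

89602690597118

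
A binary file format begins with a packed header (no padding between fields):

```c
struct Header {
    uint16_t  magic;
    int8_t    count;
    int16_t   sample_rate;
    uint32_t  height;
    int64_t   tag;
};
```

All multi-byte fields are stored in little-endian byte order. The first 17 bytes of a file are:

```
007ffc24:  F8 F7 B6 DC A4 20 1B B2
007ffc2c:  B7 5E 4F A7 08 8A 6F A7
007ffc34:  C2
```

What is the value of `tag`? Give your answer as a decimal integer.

`tag` follows `magic` (2 B), `count` (1 B), `sample_rate` (2 B), `height` (4 B), so it starts at offset 2 + 1 + 2 + 4 = 9 and occupies 8 bytes.
Bytes at offsets 9..16: 5E 4F A7 08 8A 6F A7 C2.
In little-endian order the low byte comes first in memory.
Reassemble most-significant byte first: C2 A7 6F 8A 08 A7 4F 5E → 0xC2A76F8A08A74F5E.
Top bit is set, so as a signed 64-bit value this is 0xC2A76F8A08A74F5E − 2^64 = -4420441870599499938.

-4420441870599499938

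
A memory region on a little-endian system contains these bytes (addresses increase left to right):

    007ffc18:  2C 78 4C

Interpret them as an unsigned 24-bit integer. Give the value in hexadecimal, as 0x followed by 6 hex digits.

0x4C782C

In little-endian order the low byte comes first in memory.
Reassemble most-significant byte first: 4C 78 2C → 0x4C782C.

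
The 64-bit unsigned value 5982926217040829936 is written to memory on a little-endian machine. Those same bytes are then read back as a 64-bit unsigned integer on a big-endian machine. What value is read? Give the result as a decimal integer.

17302010686731126611

5982926217040829936 in 64-bit hexadecimal is 0x53079FB20C171DF0.
Stored little-endian, the bytes at ascending addresses are F0 1D 17 0C B2 9F 07 53.
Read back as big-endian, the last byte is least significant, giving 0xF01D170CB29F0753.
0xF01D170CB29F0753 = 17302010686731126611.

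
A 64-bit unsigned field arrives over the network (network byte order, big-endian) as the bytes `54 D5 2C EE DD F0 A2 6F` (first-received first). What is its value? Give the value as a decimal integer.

Big-endian: lowest address holds the most-significant byte.
The bytes are already most-significant first: 0x54D52CEEDDF0A26F.
0x54D52CEEDDF0A26F = 6112841473662689903.

6112841473662689903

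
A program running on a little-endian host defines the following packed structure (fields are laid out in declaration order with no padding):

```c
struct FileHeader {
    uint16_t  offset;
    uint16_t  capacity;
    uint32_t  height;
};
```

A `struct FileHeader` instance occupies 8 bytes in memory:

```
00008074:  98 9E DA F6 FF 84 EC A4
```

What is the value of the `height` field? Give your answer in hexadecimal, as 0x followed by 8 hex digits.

0xA4EC84FF

`height` follows `offset` (2 B), `capacity` (2 B), so it starts at offset 2 + 2 = 4 and occupies 4 bytes.
Bytes at offsets 4..7: FF 84 EC A4.
Little-endian stores the least-significant byte at the lowest address.
Reassemble most-significant byte first: A4 EC 84 FF → 0xA4EC84FF.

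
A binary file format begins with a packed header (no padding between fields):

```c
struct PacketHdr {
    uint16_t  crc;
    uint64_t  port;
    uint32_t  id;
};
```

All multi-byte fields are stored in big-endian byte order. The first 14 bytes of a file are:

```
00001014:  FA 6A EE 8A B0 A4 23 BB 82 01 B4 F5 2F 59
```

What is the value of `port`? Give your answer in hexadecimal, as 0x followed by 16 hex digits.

0xEE8AB0A423BB8201

`port` follows `crc` (2 bytes), so it starts at byte offset 2 and occupies 8 bytes.
Bytes at offsets 2..9: EE 8A B0 A4 23 BB 82 01.
In big-endian order the high byte comes first in memory.
The bytes are already most-significant first: 0xEE8AB0A423BB8201.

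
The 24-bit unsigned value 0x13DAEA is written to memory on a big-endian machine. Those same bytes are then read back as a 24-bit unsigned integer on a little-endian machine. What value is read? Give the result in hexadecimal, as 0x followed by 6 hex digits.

0xEADA13

Stored big-endian, the bytes at ascending addresses are 13 DA EA.
Read back as little-endian, the first byte is least significant, giving 0xEADA13.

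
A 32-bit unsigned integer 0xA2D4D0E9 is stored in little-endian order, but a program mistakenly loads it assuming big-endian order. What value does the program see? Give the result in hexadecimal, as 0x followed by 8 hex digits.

Stored little-endian, the bytes at ascending addresses are E9 D0 D4 A2.
Read back as big-endian, the last byte is least significant, giving 0xE9D0D4A2.

0xE9D0D4A2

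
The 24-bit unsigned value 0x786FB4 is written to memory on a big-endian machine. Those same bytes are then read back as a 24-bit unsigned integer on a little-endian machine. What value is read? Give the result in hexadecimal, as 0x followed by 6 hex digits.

0xB46F78

Stored big-endian, the bytes at ascending addresses are 78 6F B4.
Read back as little-endian, the first byte is least significant, giving 0xB46F78.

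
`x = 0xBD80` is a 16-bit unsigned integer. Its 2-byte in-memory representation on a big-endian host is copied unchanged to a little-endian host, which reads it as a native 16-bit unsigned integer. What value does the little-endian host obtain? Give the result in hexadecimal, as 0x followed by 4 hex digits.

Stored big-endian, the bytes at ascending addresses are BD 80.
Read back as little-endian, the first byte is least significant, giving 0x80BD.

0x80BD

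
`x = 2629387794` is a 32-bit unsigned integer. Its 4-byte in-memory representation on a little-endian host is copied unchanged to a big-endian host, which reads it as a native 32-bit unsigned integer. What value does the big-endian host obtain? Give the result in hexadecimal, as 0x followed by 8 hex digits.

2629387794 in 32-bit hexadecimal is 0x9CB94612.
Stored little-endian, the bytes at ascending addresses are 12 46 B9 9C.
Read back as big-endian, the last byte is least significant, giving 0x1246B99C.

0x1246B99C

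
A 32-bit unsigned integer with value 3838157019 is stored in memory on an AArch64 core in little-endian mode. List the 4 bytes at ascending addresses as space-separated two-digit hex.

DB A0 C5 E4

3838157019 in hexadecimal, padded to 32 bits, is 0xE4C5A0DB.
Split into bytes (most-significant first): E4 C5 A0 DB.
Little-endian: lowest address holds the least-significant byte.
So at ascending addresses the bytes are DB A0 C5 E4.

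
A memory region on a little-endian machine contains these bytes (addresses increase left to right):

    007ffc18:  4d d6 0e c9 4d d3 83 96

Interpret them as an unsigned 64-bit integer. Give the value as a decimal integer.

Little-endian: lowest address holds the least-significant byte.
Reassemble most-significant byte first: 96 83 D3 4D C9 0E D6 4D → 0x9683D34DC90ED64D.
0x9683D34DC90ED64D = 10845744658677421645.

10845744658677421645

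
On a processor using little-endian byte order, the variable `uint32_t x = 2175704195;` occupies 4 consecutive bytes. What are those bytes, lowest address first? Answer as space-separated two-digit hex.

2175704195 in hexadecimal, padded to 32 bits, is 0x81AE9C83.
Split into bytes (most-significant first): 81 AE 9C 83.
In little-endian order the low byte comes first in memory.
So at ascending addresses the bytes are 83 9C AE 81.

83 9C AE 81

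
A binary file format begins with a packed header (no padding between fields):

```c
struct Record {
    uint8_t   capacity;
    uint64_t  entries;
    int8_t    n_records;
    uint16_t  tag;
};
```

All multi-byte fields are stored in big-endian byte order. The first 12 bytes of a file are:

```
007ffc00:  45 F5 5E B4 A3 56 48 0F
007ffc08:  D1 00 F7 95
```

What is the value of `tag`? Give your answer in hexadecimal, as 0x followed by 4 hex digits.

`tag` follows `capacity` (1 B), `entries` (8 B), `n_records` (1 B), so it starts at offset 1 + 8 + 1 = 10 and occupies 2 bytes.
Bytes at offsets 10..11: F7 95.
Big-endian stores the most-significant byte at the lowest address.
The bytes are already most-significant first: 0xF795.

0xF795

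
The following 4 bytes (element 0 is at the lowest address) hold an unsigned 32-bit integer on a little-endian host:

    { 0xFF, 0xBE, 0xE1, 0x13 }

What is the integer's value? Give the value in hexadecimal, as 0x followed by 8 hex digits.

0x13E1BEFF

In little-endian order the low byte comes first in memory.
Reassemble most-significant byte first: 13 E1 BE FF → 0x13E1BEFF.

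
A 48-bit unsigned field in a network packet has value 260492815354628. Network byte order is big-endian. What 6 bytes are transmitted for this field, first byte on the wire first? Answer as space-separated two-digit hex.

260492815354628 in hexadecimal, padded to 48 bits, is 0xECEAB5B9CB04.
Split into bytes (most-significant first): EC EA B5 B9 CB 04.
Big-endian stores the most-significant byte at the lowest address.
So the memory order matches the most-significant-first order: EC EA B5 B9 CB 04.

EC EA B5 B9 CB 04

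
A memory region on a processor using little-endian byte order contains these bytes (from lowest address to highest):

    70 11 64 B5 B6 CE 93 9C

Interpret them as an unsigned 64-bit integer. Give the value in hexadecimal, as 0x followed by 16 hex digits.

0x9C93CEB6B5641170

Little-endian: lowest address holds the least-significant byte.
Reassemble most-significant byte first: 9C 93 CE B6 B5 64 11 70 → 0x9C93CEB6B5641170.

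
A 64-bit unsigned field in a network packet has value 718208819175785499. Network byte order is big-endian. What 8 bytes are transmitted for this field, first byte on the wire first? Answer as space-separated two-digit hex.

718208819175785499 in hexadecimal, padded to 64 bits, is 0x09F7971DA586841B.
Split into bytes (most-significant first): 09 F7 97 1D A5 86 84 1B.
Big-endian: lowest address holds the most-significant byte.
So the memory order matches the most-significant-first order: 09 F7 97 1D A5 86 84 1B.

09 F7 97 1D A5 86 84 1B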